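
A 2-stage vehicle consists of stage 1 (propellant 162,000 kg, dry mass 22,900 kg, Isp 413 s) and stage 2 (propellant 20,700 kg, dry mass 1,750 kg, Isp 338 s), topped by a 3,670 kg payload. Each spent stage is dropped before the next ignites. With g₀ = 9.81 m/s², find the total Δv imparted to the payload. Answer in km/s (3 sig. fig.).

Δv ≈ 11.1 km/s

Ignition mass of stage 1 = 162,000+22,900 + 20,700+1,750 + 3,670 = 211,020 kg.
Stage 1: m₀ = 211,020 kg, m_f = 211,020 − 162,000 = 49,020 kg; Δv = 413×9.81×ln(4.305) = 4051.5×1.4597 ≈ 5914 m/s.
Stage 2: m₀ = 26,120 kg, m_f = 26,120 − 20,700 = 5,420 kg; Δv = 338×9.81×ln(4.819) = 3315.8×1.5726 ≈ 5214 m/s.
Total Δv = 5914 + 5214 = 11128 m/s.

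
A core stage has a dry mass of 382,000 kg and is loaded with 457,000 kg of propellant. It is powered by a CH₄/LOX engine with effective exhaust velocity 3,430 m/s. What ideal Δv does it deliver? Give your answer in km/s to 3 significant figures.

m₀ = m_dry + m_prop = 382,000 + 457,000 = 839,000 kg.
Using Δv = v_e ln(m₀/m_f): Δv = v_e · ln(m₀/m_f) = 3430.0 × ln(2.196) = 3430.0 × 0.7868 ≈ 2698.7 m/s.

Δv ≈ 2.70 km/s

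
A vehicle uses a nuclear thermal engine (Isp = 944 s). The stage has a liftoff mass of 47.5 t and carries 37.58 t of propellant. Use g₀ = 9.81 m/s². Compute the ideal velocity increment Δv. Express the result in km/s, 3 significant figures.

Δv ≈ 14.5 km/s

v_e = Isp · g₀ = 944 × 9.81 = 9260.6 m/s.
m_f = m₀ − m_prop = 47.5 − 37.58 = 9.92 t.
By the Tsiolkovsky rocket equation, Δv = v_e · ln(m₀/m_f) = 9260.6 × ln(4.788) = 9260.6 × 1.5662 ≈ 14503.8 m/s.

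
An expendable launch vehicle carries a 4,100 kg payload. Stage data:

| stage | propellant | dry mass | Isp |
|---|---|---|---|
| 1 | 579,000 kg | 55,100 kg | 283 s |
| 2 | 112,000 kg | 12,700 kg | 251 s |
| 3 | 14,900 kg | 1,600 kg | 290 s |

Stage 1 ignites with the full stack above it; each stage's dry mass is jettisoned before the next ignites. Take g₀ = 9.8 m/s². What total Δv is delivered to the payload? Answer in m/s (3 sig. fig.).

Ignition mass of stage 1 = 579,000+55,100 + 112,000+12,700 + 14,900+1,600 + 4,100 = 779,400 kg.
Stage 1: m₀ = 779,400 kg, m_f = 779,400 − 579,000 = 200,400 kg; Δv = 283×9.8×ln(3.889) = 2773.4×1.3582 ≈ 3767 m/s.
Stage 2: m₀ = 145,300 kg, m_f = 145,300 − 112,000 = 33,300 kg; Δv = 251×9.8×ln(4.363) = 2459.8×1.4732 ≈ 3624 m/s.
Stage 3: m₀ = 20,600 kg, m_f = 20,600 − 14,900 = 5,700 kg; Δv = 290×9.8×ln(3.614) = 2842.0×1.2848 ≈ 3651 m/s.
Total Δv = 3767 + 3624 + 3651 = 11042 m/s.

Δv ≈ 11000 m/s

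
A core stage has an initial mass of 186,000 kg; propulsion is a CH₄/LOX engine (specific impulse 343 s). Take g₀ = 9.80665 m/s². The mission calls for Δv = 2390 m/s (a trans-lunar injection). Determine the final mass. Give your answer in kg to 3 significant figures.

final mass ≈ 91400 kg

v_e = Isp · g₀ = 343 × 9.80665 = 3363.7 m/s.
m₀/m_f = exp(Δv / v_e) = exp(2390 / 3363.7) = exp(0.7105) = 2.0351.
m_f = m₀ / 2.0351 = 186,000 / 2.0351 = 91,396 kg.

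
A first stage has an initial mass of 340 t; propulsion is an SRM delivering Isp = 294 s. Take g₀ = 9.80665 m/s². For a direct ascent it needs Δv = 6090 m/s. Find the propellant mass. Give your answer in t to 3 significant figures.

propellant mass ≈ 299 t

v_e = Isp · g₀ = 294 × 9.80665 = 2883.2 m/s.
Rocket equation: m₀/m_f = exp(Δv / v_e) = exp(6090 / 2883.2) = exp(2.1123) = 8.2670.
m_f = 340 / 8.2670 = 41.1274 t, so propellant = m₀ − m_f = 340 − 41.1274 = 298.8726 t.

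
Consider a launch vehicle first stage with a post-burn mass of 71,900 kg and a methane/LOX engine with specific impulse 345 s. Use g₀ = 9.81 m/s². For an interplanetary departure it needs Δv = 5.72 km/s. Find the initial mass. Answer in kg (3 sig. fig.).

v_e = Isp · g₀ = 345 × 9.81 = 3384.5 m/s.
Using Δv = v_e ln(m₀/m_f): m₀/m_f = exp(Δv / v_e) = exp(5720 / 3384.5) = exp(1.6901) = 5.4199.
m₀ = m_f × 5.4199 = 71,900 × 5.4199 = 389,691 kg.

initial mass ≈ 390000 kg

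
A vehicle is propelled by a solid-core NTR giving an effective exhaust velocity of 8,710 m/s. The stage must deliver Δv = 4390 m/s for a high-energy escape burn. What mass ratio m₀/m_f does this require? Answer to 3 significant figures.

mass ratio ≈ 1.66

From the ideal rocket equation, m₀/m_f = exp(Δv / v_e) = exp(4390 / 8710.0) = exp(0.5040) = 1.6554.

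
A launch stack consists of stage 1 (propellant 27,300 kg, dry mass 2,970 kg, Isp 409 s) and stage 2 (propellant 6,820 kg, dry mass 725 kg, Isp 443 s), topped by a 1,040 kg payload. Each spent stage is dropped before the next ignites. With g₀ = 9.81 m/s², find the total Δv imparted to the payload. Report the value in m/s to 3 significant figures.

Ignition mass of stage 1 = 27,300+2,970 + 6,820+725 + 1,040 = 38,855 kg.
Stage 1: m₀ = 38,855 kg, m_f = 38,855 − 27,300 = 11,555 kg; Δv = 409×9.81×ln(3.363) = 4012.3×1.2127 ≈ 4866 m/s.
Stage 2: m₀ = 8,585 kg, m_f = 8,585 − 6,820 = 1,765 kg; Δv = 443×9.81×ln(4.864) = 4345.8×1.5819 ≈ 6875 m/s.
Total Δv = 4866 + 6875 = 11741 m/s.

Δv ≈ 11700 m/s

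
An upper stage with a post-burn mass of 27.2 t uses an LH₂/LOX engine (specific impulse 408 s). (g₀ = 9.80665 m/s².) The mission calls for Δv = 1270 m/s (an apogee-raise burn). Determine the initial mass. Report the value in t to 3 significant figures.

initial mass ≈ 37.4 t

v_e = Isp · g₀ = 408 × 9.80665 = 4001.1 m/s.
m₀/m_f = exp(Δv / v_e) = exp(1270 / 4001.1) = exp(0.3174) = 1.3736.
m₀ = m_f × 1.3736 = 27.2 × 1.3736 = 37.3619 t.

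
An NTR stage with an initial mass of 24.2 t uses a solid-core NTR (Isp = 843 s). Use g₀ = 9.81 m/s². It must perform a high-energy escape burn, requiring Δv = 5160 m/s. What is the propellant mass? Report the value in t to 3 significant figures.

v_e = Isp · g₀ = 843 × 9.81 = 8269.8 m/s.
From the ideal rocket equation, m₀/m_f = exp(Δv / v_e) = exp(5160 / 8269.8) = exp(0.6240) = 1.8663.
m_f = 24.2 / 1.8663 = 12.9668 t, so propellant = m₀ − m_f = 24.2 − 12.9668 = 11.2332 t.

propellant mass ≈ 11.2 t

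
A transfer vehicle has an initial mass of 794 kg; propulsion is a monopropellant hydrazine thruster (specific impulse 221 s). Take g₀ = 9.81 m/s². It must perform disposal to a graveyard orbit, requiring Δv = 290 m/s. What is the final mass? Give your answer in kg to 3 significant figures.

final mass ≈ 695 kg

v_e = Isp · g₀ = 221 × 9.81 = 2168.0 m/s.
m₀/m_f = exp(Δv / v_e) = exp(290 / 2168.0) = exp(0.1338) = 1.1431.
m_f = m₀ / 1.1431 = 794 / 1.1431 = 694.602 kg.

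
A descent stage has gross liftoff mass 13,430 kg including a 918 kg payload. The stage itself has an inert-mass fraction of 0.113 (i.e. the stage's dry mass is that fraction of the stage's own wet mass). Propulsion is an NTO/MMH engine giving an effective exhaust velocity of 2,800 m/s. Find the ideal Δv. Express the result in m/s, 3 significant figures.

Δv ≈ 4900 m/s

Stage wet mass = m₀ − payload = 13,430 − 918 = 12,512 kg.
Stage dry mass = ε × stage wet mass = 0.113 × 12,512 = 1,413.86 kg.
Burnout mass m_f = stage dry + payload = 1,413.86 + 918 = 2,331.86 kg.
Δv = v_e · ln(13,430/2,331.86) = 2800.0 × ln(5.759) = 2800.0 × 1.7508 ≈ 4902 m/s.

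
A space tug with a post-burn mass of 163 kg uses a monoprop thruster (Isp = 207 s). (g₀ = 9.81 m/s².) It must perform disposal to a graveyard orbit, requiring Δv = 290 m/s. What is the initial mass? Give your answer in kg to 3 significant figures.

v_e = Isp · g₀ = 207 × 9.81 = 2030.7 m/s.
Using Δv = v_e ln(m₀/m_f): m₀/m_f = exp(Δv / v_e) = exp(290 / 2030.7) = exp(0.1428) = 1.1535.
m₀ = m_f × 1.1535 = 163 × 1.1535 = 188.021 kg.

initial mass ≈ 188 kg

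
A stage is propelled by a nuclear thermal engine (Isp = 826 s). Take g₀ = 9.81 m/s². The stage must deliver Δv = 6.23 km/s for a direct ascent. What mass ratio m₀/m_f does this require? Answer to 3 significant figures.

v_e = Isp · g₀ = 826 × 9.81 = 8103.1 m/s.
Using Δv = v_e ln(m₀/m_f): m₀/m_f = exp(Δv / v_e) = exp(6230 / 8103.1) = exp(0.7688) = 2.1573.

mass ratio ≈ 2.16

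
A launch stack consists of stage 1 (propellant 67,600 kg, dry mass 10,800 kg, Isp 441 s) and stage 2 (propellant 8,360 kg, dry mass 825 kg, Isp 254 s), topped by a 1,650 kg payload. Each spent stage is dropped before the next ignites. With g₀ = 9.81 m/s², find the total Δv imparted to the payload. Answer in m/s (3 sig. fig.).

Δv ≈ 9810 m/s

Ignition mass of stage 1 = 67,600+10,800 + 8,360+825 + 1,650 = 89,235 kg.
Stage 1: m₀ = 89,235 kg, m_f = 89,235 − 67,600 = 21,635 kg; Δv = 441×9.81×ln(4.125) = 4326.2×1.4170 ≈ 6130 m/s.
Stage 2: m₀ = 10,835 kg, m_f = 10,835 − 8,360 = 2,475 kg; Δv = 254×9.81×ln(4.378) = 2491.7×1.4765 ≈ 3679 m/s.
Total Δv = 6130 + 3679 = 9809 m/s.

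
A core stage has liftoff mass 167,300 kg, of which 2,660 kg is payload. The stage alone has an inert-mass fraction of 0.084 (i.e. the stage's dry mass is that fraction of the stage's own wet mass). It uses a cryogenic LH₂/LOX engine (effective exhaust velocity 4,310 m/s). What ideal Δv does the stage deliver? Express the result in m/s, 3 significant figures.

Stage wet mass = m₀ − payload = 167,300 − 2,660 = 164,640 kg.
Stage dry mass = ε × stage wet mass = 0.084 × 164,640 = 13,829.8 kg.
Burnout mass m_f = stage dry + payload = 13,829.8 + 2,660 = 16,489.8 kg.
From the ideal rocket equation, Δv = v_e · ln(167,300/16,489.8) = 4310.0 × ln(10.15) = 4310.0 × 2.3170 ≈ 9986 m/s.

Δv ≈ 9990 m/s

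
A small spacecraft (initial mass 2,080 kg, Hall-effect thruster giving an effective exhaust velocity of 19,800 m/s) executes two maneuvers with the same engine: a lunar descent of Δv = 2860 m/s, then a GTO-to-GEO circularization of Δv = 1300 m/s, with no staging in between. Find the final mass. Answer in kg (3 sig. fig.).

After the first burn: m = 2080 × exp(−2860/19800.0) = 2080 × 0.86550 = 1,800.24 kg.
After the second burn: m = 1,800.24 × exp(−1300/19800.0) = 1,800.24 × 0.93645 = 1,685.83 kg.

final mass ≈ 1690 kg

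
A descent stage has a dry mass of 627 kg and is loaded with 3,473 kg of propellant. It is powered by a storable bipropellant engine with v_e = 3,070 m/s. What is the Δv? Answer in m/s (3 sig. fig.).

m₀ = m_dry + m_prop = 627 + 3,473 = 4,100 kg.
Using Δv = v_e ln(m₀/m_f): Δv = v_e · ln(m₀/m_f) = 3070.0 × ln(6.539) = 3070.0 × 1.8778 ≈ 5764.8 m/s.

Δv ≈ 5760 m/s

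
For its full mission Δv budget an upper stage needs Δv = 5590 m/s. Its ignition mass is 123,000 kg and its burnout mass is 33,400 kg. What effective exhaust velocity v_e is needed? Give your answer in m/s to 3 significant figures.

ln(m₀/m_f) = ln(123000/33400) = ln(3.683) = 1.3036.
v_e = Δv / ln(m₀/m_f) = 5590 / 1.3036 = 4288.0 m/s.

v_e ≈ 4290 m/s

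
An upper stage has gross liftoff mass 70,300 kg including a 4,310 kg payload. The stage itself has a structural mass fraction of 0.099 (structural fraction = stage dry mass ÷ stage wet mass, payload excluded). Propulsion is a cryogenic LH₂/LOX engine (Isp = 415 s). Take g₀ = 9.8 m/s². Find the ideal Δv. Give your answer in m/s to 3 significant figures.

Δv ≈ 7600 m/s

Stage wet mass = m₀ − payload = 70,300 − 4,310 = 65,990 kg.
Stage dry mass = ε × stage wet mass = 0.099 × 65,990 = 6,533.01 kg.
Burnout mass m_f = stage dry + payload = 6,533.01 + 4,310 = 10,843.01 kg.
v_e = Isp · g₀ = 415 × 9.8 = 4067.0 m/s.
Rocket equation: Δv = v_e · ln(70,300/10,843.01) = 4067.0 × ln(6.483) = 4067.0 × 1.8693 ≈ 7602 m/s.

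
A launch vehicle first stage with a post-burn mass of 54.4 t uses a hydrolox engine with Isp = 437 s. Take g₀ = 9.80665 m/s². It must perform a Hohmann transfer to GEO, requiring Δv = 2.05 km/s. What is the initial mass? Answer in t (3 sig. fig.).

v_e = Isp · g₀ = 437 × 9.80665 = 4285.5 m/s.
Using Δv = v_e ln(m₀/m_f): m₀/m_f = exp(Δv / v_e) = exp(2050 / 4285.5) = exp(0.4784) = 1.6134.
m₀ = m_f × 1.6134 = 54.4 × 1.6134 = 87.769 t.

initial mass ≈ 87.8 t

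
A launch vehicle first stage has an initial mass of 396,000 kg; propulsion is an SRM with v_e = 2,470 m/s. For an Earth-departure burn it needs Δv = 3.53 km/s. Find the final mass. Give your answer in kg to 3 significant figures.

final mass ≈ 94800 kg

m₀/m_f = exp(Δv / v_e) = exp(3530 / 2470.0) = exp(1.4291) = 4.1751.
m_f = m₀ / 4.1751 = 396,000 / 4.1751 = 94,848 kg.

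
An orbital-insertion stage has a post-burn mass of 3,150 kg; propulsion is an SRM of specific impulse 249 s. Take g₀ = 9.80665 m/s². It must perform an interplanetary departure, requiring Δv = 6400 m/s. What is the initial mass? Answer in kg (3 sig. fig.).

v_e = Isp · g₀ = 249 × 9.80665 = 2441.9 m/s.
Rocket equation: m₀/m_f = exp(Δv / v_e) = exp(6400 / 2441.9) = exp(2.6210) = 13.7489.
m₀ = m_f × 13.7489 = 3,150 × 13.7489 = 43,309 kg.

initial mass ≈ 43300 kg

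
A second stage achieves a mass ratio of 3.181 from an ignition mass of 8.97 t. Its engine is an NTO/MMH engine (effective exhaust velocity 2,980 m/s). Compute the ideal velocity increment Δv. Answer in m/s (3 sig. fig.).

Δv ≈ 3450 m/s

Rocket equation: Δv = v_e · ln(3.181) = 2980.0 × 1.1572 ≈ 3448.4 m/s.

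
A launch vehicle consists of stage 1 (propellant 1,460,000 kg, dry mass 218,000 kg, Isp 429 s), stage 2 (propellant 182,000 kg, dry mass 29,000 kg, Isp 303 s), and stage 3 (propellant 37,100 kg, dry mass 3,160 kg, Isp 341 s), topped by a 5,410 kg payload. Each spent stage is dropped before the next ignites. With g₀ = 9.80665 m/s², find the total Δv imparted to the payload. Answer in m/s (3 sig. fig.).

Δv ≈ 15200 m/s

Ignition mass of stage 1 = 1,460,000+218,000 + 182,000+29,000 + 37,100+3,160 + 5,410 = 1,934,670 kg.
Stage 1: m₀ = 1,934,670 kg, m_f = 1,934,670 − 1,460,000 = 474,670 kg; Δv = 429×9.80665×ln(4.076) = 4207.1×1.4051 ≈ 5911 m/s.
Stage 2: m₀ = 256,670 kg, m_f = 256,670 − 182,000 = 74,670 kg; Δv = 303×9.80665×ln(3.437) = 2971.4×1.2347 ≈ 3669 m/s.
Stage 3: m₀ = 45,670 kg, m_f = 45,670 − 37,100 = 8,570 kg; Δv = 341×9.80665×ln(5.329) = 3344.1×1.6732 ≈ 5595 m/s.
Total Δv = 5911 + 3669 + 5595 = 15175 m/s.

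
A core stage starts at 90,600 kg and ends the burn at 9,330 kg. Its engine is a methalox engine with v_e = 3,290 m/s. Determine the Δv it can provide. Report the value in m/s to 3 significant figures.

From the ideal rocket equation, Δv = v_e · ln(m₀/m_f) = 3290.0 × ln(9.711) = 3290.0 × 2.2732 ≈ 7478.9 m/s.

Δv ≈ 7480 m/s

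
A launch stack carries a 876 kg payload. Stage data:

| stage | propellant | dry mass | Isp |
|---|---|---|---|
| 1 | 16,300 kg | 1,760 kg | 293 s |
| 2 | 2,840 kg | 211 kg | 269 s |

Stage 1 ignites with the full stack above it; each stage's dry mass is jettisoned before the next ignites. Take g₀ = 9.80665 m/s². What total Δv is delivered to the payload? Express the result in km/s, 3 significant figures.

Δv ≈ 7.27 km/s

Ignition mass of stage 1 = 16,300+1,760 + 2,840+211 + 876 = 21,987 kg.
Stage 1: m₀ = 21,987 kg, m_f = 21,987 − 16,300 = 5,687 kg; Δv = 293×9.80665×ln(3.866) = 2873.3×1.3523 ≈ 3886 m/s.
Stage 2: m₀ = 3,927 kg, m_f = 3,927 − 2,840 = 1,087 kg; Δv = 269×9.80665×ln(3.613) = 2638.0×1.2845 ≈ 3388 m/s.
Total Δv = 3886 + 3388 = 7274 m/s.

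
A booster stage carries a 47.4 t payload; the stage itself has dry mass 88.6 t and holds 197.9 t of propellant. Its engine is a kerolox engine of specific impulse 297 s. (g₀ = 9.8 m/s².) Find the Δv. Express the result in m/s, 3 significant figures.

Δv ≈ 2610 m/s

v_e = Isp · g₀ = 297 × 9.8 = 2910.6 m/s.
m₀ = payload + dry + propellant = 47.4 + 88.6 + 197.9 = 333.9 t.
m_f = payload + dry = 47.4 + 88.6 = 136 t.
From the ideal rocket equation, Δv = v_e · ln(m₀/m_f) = 2910.6 × ln(2.455) = 2910.6 × 0.8982 ≈ 2614.3 m/s.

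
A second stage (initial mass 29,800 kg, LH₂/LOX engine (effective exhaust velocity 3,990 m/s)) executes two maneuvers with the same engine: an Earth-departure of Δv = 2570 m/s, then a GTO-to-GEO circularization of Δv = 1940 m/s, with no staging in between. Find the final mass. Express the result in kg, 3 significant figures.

final mass ≈ 9620 kg

After the first burn: m = 29800 × exp(−2570/3990.0) = 29800 × 0.52513 = 15,648.9 kg.
After the second burn: m = 15,648.9 × exp(−1940/3990.0) = 15,648.9 × 0.61495 = 9,623.29 kg.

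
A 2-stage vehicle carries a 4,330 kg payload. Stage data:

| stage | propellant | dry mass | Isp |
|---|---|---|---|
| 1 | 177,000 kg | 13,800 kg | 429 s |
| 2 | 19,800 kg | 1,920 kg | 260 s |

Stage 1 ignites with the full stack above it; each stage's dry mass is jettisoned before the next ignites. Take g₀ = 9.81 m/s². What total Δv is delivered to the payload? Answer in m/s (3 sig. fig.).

Ignition mass of stage 1 = 177,000+13,800 + 19,800+1,920 + 4,330 = 216,850 kg.
Stage 1: m₀ = 216,850 kg, m_f = 216,850 − 177,000 = 39,850 kg; Δv = 429×9.81×ln(5.442) = 4208.5×1.6941 ≈ 7130 m/s.
Stage 2: m₀ = 26,050 kg, m_f = 26,050 − 19,800 = 6,250 kg; Δv = 260×9.81×ln(4.168) = 2550.6×1.4274 ≈ 3641 m/s.
Total Δv = 7130 + 3641 = 10771 m/s.

Δv ≈ 10800 m/s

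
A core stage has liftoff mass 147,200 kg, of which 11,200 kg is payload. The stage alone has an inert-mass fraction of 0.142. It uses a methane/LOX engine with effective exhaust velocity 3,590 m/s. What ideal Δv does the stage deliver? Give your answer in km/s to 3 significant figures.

Δv ≈ 5.65 km/s

Stage wet mass = m₀ − payload = 147,200 − 11,200 = 136,000 kg.
Stage dry mass = ε × stage wet mass = 0.142 × 136,000 = 19,312 kg.
Burnout mass m_f = stage dry + payload = 19,312 + 11,200 = 30,512 kg.
Rocket equation: Δv = v_e · ln(147,200/30,512) = 3590.0 × ln(4.824) = 3590.0 × 1.5737 ≈ 5649 m/s.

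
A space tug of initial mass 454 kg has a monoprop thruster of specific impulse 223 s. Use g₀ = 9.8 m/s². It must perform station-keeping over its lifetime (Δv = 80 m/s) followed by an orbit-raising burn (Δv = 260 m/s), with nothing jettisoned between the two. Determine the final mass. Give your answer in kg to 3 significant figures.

final mass ≈ 389 kg

v_e = Isp · g₀ = 223 × 9.8 = 2185.4 m/s.
After the first burn: m = 454 × exp(−80/2185.4) = 454 × 0.96406 = 437.683 kg.
After the second burn: m = 437.683 × exp(−260/2185.4) = 437.683 × 0.88783 = 388.588 kg.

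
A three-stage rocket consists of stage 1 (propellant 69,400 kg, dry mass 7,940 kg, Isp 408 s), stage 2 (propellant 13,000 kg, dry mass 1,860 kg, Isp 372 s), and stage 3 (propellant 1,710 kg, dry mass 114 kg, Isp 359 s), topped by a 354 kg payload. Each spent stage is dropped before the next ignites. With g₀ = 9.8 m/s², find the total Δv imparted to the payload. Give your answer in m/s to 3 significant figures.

Δv ≈ 16000 m/s

Ignition mass of stage 1 = 69,400+7,940 + 13,000+1,860 + 1,710+114 + 354 = 94,378 kg.
Stage 1: m₀ = 94,378 kg, m_f = 94,378 − 69,400 = 24,978 kg; Δv = 408×9.8×ln(3.778) = 3998.4×1.3293 ≈ 5315 m/s.
Stage 2: m₀ = 17,038 kg, m_f = 17,038 − 13,000 = 4,038 kg; Δv = 372×9.8×ln(4.219) = 3645.6×1.4397 ≈ 5249 m/s.
Stage 3: m₀ = 2,178 kg, m_f = 2,178 − 1,710 = 468 kg; Δv = 359×9.8×ln(4.654) = 3518.2×1.5377 ≈ 5410 m/s.
Total Δv = 5315 + 5249 + 5410 = 15974 m/s.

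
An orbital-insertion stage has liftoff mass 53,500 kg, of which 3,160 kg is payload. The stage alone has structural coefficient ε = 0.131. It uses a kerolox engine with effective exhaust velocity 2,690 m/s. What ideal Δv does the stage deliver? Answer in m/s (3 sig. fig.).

Stage wet mass = m₀ − payload = 53,500 − 3,160 = 50,340 kg.
Stage dry mass = ε × stage wet mass = 0.131 × 50,340 = 6,594.54 kg.
Burnout mass m_f = stage dry + payload = 6,594.54 + 3,160 = 9,754.54 kg.
Using Δv = v_e ln(m₀/m_f): Δv = v_e · ln(53,500/9,754.54) = 2690.0 × ln(5.485) = 2690.0 × 1.7019 ≈ 4578 m/s.

Δv ≈ 4580 m/s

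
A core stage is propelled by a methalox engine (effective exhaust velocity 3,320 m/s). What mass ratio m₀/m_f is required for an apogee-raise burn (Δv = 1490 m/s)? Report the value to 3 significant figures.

mass ratio ≈ 1.57

m₀/m_f = exp(Δv / v_e) = exp(1490 / 3320.0) = exp(0.4488) = 1.5664.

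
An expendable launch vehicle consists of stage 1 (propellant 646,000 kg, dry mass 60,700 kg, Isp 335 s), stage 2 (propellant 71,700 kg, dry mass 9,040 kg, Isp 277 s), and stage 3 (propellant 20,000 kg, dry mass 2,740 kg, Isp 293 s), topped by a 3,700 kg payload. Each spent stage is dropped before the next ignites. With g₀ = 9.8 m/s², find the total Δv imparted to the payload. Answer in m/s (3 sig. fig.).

Δv ≈ 12200 m/s

Ignition mass of stage 1 = 646,000+60,700 + 71,700+9,040 + 20,000+2,740 + 3,700 = 813,880 kg.
Stage 1: m₀ = 813,880 kg, m_f = 813,880 − 646,000 = 167,880 kg; Δv = 335×9.8×ln(4.848) = 3283.0×1.5786 ≈ 5182 m/s.
Stage 2: m₀ = 107,180 kg, m_f = 107,180 − 71,700 = 35,480 kg; Δv = 277×9.8×ln(3.021) = 2714.6×1.1055 ≈ 3001 m/s.
Stage 3: m₀ = 26,440 kg, m_f = 26,440 − 20,000 = 6,440 kg; Δv = 293×9.8×ln(4.106) = 2871.4×1.4123 ≈ 4055 m/s.
Total Δv = 5182 + 3001 + 4055 = 12238 m/s.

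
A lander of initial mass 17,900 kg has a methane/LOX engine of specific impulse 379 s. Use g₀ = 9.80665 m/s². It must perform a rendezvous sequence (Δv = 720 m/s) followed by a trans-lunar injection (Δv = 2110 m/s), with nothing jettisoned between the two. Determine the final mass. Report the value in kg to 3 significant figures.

final mass ≈ 8360 kg

v_e = Isp · g₀ = 379 × 9.80665 = 3716.7 m/s.
After the first burn: m = 17900 × exp(−720/3716.7) = 17900 × 0.82389 = 14,747.6 kg.
After the second burn: m = 14,747.6 × exp(−2110/3716.7) = 14,747.6 × 0.56682 = 8,359.23 kg.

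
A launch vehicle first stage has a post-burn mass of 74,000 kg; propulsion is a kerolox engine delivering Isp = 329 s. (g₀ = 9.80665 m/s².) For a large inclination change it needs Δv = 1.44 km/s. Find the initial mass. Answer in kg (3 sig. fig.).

v_e = Isp · g₀ = 329 × 9.80665 = 3226.4 m/s.
By the Tsiolkovsky rocket equation, m₀/m_f = exp(Δv / v_e) = exp(1440 / 3226.4) = exp(0.4463) = 1.5626.
m₀ = m_f × 1.5626 = 74,000 × 1.5626 = 115,632 kg.

initial mass ≈ 116000 kg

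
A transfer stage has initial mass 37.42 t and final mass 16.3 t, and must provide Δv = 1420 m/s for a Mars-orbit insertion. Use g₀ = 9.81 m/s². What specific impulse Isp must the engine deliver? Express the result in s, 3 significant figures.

Isp ≈ 174 s

ln(m₀/m_f) = ln(37420/16300) = ln(2.296) = 0.8310.
From the ideal rocket equation, v_e = Δv / ln(m₀/m_f) = 1420 / 0.8310 = 1708.7 m/s.
Isp = v_e / g₀ = 1708.7 / 9.81 = 174.2 s.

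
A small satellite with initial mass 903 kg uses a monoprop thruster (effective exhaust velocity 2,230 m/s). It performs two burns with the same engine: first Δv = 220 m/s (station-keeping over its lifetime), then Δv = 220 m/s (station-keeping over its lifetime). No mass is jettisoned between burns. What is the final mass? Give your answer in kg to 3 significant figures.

After the first burn: m = 903 × exp(−220/2230.0) = 903 × 0.90606 = 818.172 kg.
After the second burn: m = 818.172 × exp(−220/2230.0) = 818.172 × 0.90606 = 741.313 kg.

final mass ≈ 741 kg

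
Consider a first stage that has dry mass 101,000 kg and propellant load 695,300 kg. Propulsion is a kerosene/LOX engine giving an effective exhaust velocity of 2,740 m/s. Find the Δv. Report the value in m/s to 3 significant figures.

m₀ = m_dry + m_prop = 101,000 + 695,300 = 796,300 kg.
Using Δv = v_e ln(m₀/m_f): Δv = v_e · ln(m₀/m_f) = 2740.0 × ln(7.884) = 2740.0 × 2.0649 ≈ 5657.7 m/s.

Δv ≈ 5660 m/s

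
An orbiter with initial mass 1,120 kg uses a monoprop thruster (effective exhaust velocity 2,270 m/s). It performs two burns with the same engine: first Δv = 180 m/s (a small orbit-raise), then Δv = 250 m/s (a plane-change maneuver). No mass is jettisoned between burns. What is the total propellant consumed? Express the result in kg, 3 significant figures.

After the first burn: m = 1120 × exp(−180/2270.0) = 1120 × 0.92377 = 1,034.62 kg.
After the second burn: m = 1,034.62 × exp(−250/2270.0) = 1,034.62 × 0.89572 = 926.73 kg.
Total propellant = m₀ − m_final = 1120 − 926.73 = 193.27 kg.

total propellant consumed ≈ 193 kg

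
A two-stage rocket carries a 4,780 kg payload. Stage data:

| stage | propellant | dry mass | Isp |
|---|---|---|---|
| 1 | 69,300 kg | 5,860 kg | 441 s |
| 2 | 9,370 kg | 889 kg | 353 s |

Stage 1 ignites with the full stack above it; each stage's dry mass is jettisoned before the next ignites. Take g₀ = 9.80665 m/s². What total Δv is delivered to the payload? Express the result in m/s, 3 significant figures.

Ignition mass of stage 1 = 69,300+5,860 + 9,370+889 + 4,780 = 90,199 kg.
Stage 1: m₀ = 90,199 kg, m_f = 90,199 − 69,300 = 20,899 kg; Δv = 441×9.80665×ln(4.316) = 4324.7×1.4623 ≈ 6324 m/s.
Stage 2: m₀ = 15,039 kg, m_f = 15,039 − 9,370 = 5,669 kg; Δv = 353×9.80665×ln(2.653) = 3461.7×0.9756 ≈ 3377 m/s.
Total Δv = 6324 + 3377 = 9701 m/s.

Δv ≈ 9700 m/s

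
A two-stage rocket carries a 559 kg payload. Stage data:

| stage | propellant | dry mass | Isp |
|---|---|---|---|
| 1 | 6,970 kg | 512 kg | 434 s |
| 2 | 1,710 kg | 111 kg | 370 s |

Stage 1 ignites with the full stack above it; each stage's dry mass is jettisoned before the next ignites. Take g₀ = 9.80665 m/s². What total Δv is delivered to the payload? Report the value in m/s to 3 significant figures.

Ignition mass of stage 1 = 6,970+512 + 1,710+111 + 559 = 9,862 kg.
Stage 1: m₀ = 9,862 kg, m_f = 9,862 − 6,970 = 2,892 kg; Δv = 434×9.80665×ln(3.41) = 4256.1×1.2267 ≈ 5221 m/s.
Stage 2: m₀ = 2,380 kg, m_f = 2,380 − 1,710 = 670 kg; Δv = 370×9.80665×ln(3.552) = 3628.5×1.2676 ≈ 4599 m/s.
Total Δv = 5221 + 4599 = 9820 m/s.

Δv ≈ 9820 m/s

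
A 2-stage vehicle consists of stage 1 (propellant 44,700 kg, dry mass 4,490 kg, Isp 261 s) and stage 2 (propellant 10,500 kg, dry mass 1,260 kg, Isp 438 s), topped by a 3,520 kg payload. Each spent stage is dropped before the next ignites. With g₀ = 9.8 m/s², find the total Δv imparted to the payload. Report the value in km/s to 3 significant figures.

Δv ≈ 8.01 km/s

Ignition mass of stage 1 = 44,700+4,490 + 10,500+1,260 + 3,520 = 64,470 kg.
Stage 1: m₀ = 64,470 kg, m_f = 64,470 − 44,700 = 19,770 kg; Δv = 261×9.8×ln(3.261) = 2557.8×1.1820 ≈ 3023 m/s.
Stage 2: m₀ = 15,280 kg, m_f = 15,280 − 10,500 = 4,780 kg; Δv = 438×9.8×ln(3.197) = 4292.4×1.1621 ≈ 4988 m/s.
Total Δv = 3023 + 4988 = 8011 m/s.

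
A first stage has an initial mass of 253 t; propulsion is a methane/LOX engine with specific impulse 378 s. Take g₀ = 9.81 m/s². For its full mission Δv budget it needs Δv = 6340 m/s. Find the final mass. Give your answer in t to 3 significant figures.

v_e = Isp · g₀ = 378 × 9.81 = 3708.2 m/s.
From the ideal rocket equation, m₀/m_f = exp(Δv / v_e) = exp(6340 / 3708.2) = exp(1.7097) = 5.5275.
m_f = m₀ / 5.5275 = 253 / 5.5275 = 45.7711 t.

final mass ≈ 45.8 t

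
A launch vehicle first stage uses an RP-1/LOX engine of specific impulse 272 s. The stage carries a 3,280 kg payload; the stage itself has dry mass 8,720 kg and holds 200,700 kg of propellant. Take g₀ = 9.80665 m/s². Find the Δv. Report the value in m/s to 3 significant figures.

Δv ≈ 7670 m/s

v_e = Isp · g₀ = 272 × 9.80665 = 2667.4 m/s.
m₀ = payload + dry + propellant = 3,280 + 8,720 + 200,700 = 212,700 kg.
m_f = payload + dry = 3,280 + 8,720 = 12,000 kg.
Δv = v_e · ln(m₀/m_f) = 2667.4 × ln(17.73) = 2667.4 × 2.8750 ≈ 7668.7 m/s.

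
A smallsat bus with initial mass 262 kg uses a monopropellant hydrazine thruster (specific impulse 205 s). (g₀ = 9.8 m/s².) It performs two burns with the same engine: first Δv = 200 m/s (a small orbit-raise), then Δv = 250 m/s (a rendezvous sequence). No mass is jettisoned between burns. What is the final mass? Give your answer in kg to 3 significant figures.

final mass ≈ 209 kg

v_e = Isp · g₀ = 205 × 9.8 = 2009.0 m/s.
After the first burn: m = 262 × exp(−200/2009.0) = 262 × 0.90524 = 237.173 kg.
After the second burn: m = 237.173 × exp(−250/2009.0) = 237.173 × 0.88299 = 209.421 kg.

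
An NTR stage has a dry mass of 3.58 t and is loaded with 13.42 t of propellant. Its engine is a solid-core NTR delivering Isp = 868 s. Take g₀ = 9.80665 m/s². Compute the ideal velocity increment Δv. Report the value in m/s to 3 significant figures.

v_e = Isp · g₀ = 868 × 9.80665 = 8512.2 m/s.
m₀ = m_dry + m_prop = 3.58 + 13.42 = 17 t.
Rocket equation: Δv = v_e · ln(m₀/m_f) = 8512.2 × ln(4.749) = 8512.2 × 1.5579 ≈ 13260.7 m/s.

Δv ≈ 13300 m/s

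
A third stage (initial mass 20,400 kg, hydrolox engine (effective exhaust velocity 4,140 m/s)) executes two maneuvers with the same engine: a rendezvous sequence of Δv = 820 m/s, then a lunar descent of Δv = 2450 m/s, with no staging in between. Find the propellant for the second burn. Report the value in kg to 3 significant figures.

propellant for the second burn ≈ 7470 kg

After the first burn: m = 20400 × exp(−820/4140.0) = 20400 × 0.82031 = 16,734.3 kg.
After the second burn: m = 16,734.3 × exp(−2450/4140.0) = 16,734.3 × 0.55334 = 9,259.76 kg.
Second-burn propellant = 16,734.3 − 9,259.76 = 7,474.54 kg.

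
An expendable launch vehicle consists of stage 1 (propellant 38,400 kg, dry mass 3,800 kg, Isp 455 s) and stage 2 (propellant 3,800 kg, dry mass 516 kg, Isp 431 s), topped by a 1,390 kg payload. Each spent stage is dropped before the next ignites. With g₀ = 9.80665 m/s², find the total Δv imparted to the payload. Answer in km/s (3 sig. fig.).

Δv ≈ 11.9 km/s

Ignition mass of stage 1 = 38,400+3,800 + 3,800+516 + 1,390 = 47,906 kg.
Stage 1: m₀ = 47,906 kg, m_f = 47,906 − 38,400 = 9,506 kg; Δv = 455×9.80665×ln(5.04) = 4462.0×1.6173 ≈ 7217 m/s.
Stage 2: m₀ = 5,706 kg, m_f = 5,706 − 3,800 = 1,906 kg; Δv = 431×9.80665×ln(2.994) = 4226.7×1.0965 ≈ 4635 m/s.
Total Δv = 7217 + 4635 = 11852 m/s.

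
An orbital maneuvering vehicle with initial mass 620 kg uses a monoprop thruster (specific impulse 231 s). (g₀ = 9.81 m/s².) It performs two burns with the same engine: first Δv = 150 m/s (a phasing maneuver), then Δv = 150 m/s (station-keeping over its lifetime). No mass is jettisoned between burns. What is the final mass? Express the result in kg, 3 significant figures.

v_e = Isp · g₀ = 231 × 9.81 = 2266.1 m/s.
After the first burn: m = 620 × exp(−150/2266.1) = 620 × 0.93595 = 580.289 kg.
After the second burn: m = 580.289 × exp(−150/2266.1) = 580.289 × 0.93595 = 543.121 kg.

final mass ≈ 543 kg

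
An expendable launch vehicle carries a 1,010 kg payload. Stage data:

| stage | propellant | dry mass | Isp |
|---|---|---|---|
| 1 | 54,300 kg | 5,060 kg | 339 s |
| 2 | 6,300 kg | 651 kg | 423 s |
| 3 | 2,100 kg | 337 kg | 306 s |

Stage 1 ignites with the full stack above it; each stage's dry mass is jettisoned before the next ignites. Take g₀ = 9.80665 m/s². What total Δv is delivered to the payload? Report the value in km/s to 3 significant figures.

Δv ≈ 11.7 km/s

Ignition mass of stage 1 = 54,300+5,060 + 6,300+651 + 2,100+337 + 1,010 = 69,758 kg.
Stage 1: m₀ = 69,758 kg, m_f = 69,758 − 54,300 = 15,458 kg; Δv = 339×9.80665×ln(4.513) = 3324.5×1.5069 ≈ 5010 m/s.
Stage 2: m₀ = 10,398 kg, m_f = 10,398 − 6,300 = 4,098 kg; Δv = 423×9.80665×ln(2.537) = 4148.2×0.9311 ≈ 3862 m/s.
Stage 3: m₀ = 3,447 kg, m_f = 3,447 − 2,100 = 1,347 kg; Δv = 306×9.80665×ln(2.559) = 3000.8×0.9396 ≈ 2820 m/s.
Total Δv = 5010 + 3862 + 2820 = 11692 m/s.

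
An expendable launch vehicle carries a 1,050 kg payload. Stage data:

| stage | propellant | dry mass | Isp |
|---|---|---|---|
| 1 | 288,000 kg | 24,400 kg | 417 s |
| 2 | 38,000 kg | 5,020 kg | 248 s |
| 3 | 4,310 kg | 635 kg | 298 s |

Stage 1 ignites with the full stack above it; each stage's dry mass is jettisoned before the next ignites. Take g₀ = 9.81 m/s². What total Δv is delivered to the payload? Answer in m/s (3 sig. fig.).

Δv ≈ 13900 m/s

Ignition mass of stage 1 = 288,000+24,400 + 38,000+5,020 + 4,310+635 + 1,050 = 361,415 kg.
Stage 1: m₀ = 361,415 kg, m_f = 361,415 − 288,000 = 73,415 kg; Δv = 417×9.81×ln(4.923) = 4090.8×1.5939 ≈ 6520 m/s.
Stage 2: m₀ = 49,015 kg, m_f = 49,015 − 38,000 = 11,015 kg; Δv = 248×9.81×ln(4.45) = 2432.9×1.4929 ≈ 3632 m/s.
Stage 3: m₀ = 5,995 kg, m_f = 5,995 − 4,310 = 1,685 kg; Δv = 298×9.81×ln(3.558) = 2923.4×1.2692 ≈ 3710 m/s.
Total Δv = 6520 + 3632 + 3710 = 13862 m/s.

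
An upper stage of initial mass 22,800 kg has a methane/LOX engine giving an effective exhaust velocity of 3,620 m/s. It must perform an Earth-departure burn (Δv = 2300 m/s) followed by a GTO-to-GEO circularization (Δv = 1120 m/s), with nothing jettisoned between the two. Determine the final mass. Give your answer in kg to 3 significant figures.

After the first burn: m = 22800 × exp(−2300/3620.0) = 22800 × 0.52975 = 12,078.3 kg.
After the second burn: m = 12,078.3 × exp(−1120/3620.0) = 12,078.3 × 0.73389 = 8,864.14 kg.

final mass ≈ 8860 kg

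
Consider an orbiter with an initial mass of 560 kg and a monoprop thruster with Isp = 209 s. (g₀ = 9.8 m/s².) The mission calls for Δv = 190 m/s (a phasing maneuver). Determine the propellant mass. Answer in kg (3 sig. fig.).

v_e = Isp · g₀ = 209 × 9.8 = 2048.2 m/s.
m₀/m_f = exp(Δv / v_e) = exp(190 / 2048.2) = exp(0.0928) = 1.0972.
m_f = 560 / 1.0972 = 510.39 kg, so propellant = m₀ − m_f = 560 − 510.39 = 49.61 kg.

propellant mass ≈ 49.6 kg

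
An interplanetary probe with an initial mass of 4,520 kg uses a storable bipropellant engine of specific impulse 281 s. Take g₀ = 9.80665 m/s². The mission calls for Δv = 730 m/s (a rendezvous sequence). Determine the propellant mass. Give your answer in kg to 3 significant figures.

propellant mass ≈ 1050 kg

v_e = Isp · g₀ = 281 × 9.80665 = 2755.7 m/s.
m₀/m_f = exp(Δv / v_e) = exp(730 / 2755.7) = exp(0.2649) = 1.3033.
m_f = 4,520 / 1.3033 = 3,468.12 kg, so propellant = m₀ − m_f = 4,520 − 3,468.12 = 1,051.88 kg.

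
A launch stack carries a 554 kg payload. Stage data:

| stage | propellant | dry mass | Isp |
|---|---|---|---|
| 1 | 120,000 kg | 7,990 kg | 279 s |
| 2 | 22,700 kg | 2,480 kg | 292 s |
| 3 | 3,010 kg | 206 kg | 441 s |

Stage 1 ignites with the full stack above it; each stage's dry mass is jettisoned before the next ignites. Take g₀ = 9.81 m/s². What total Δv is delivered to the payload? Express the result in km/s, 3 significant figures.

Δv ≈ 15.3 km/s

Ignition mass of stage 1 = 120,000+7,990 + 22,700+2,480 + 3,010+206 + 554 = 156,940 kg.
Stage 1: m₀ = 156,940 kg, m_f = 156,940 − 120,000 = 36,940 kg; Δv = 279×9.81×ln(4.249) = 2737.0×1.4466 ≈ 3959 m/s.
Stage 2: m₀ = 28,950 kg, m_f = 28,950 − 22,700 = 6,250 kg; Δv = 292×9.81×ln(4.632) = 2864.5×1.5330 ≈ 4391 m/s.
Stage 3: m₀ = 3,770 kg, m_f = 3,770 − 3,010 = 760 kg; Δv = 441×9.81×ln(4.961) = 4326.2×1.6015 ≈ 6928 m/s.
Total Δv = 3959 + 4391 + 6928 = 15278 m/s.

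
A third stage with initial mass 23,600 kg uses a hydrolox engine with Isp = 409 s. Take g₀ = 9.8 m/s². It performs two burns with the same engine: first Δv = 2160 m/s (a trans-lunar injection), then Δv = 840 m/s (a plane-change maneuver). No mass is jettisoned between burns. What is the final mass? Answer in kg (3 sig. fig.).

final mass ≈ 11200 kg

v_e = Isp · g₀ = 409 × 9.8 = 4008.2 m/s.
After the first burn: m = 23600 × exp(−2160/4008.2) = 23600 × 0.58339 = 13,768 kg.
After the second burn: m = 13,768 × exp(−840/4008.2) = 13,768 × 0.81093 = 11,164.9 kg.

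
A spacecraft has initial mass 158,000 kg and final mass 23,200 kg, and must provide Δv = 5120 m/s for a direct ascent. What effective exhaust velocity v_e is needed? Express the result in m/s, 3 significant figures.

ln(m₀/m_f) = ln(158000/23200) = ln(6.81) = 1.9184.
v_e = Δv / ln(m₀/m_f) = 5120 / 1.9184 = 2668.8 m/s.

v_e ≈ 2670 m/s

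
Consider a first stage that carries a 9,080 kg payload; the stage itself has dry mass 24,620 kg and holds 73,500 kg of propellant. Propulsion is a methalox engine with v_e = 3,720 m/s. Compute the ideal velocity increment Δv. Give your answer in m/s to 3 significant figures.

m₀ = payload + dry + propellant = 9,080 + 24,620 + 73,500 = 107,200 kg.
m_f = payload + dry = 9,080 + 24,620 = 33,700 kg.
Rocket equation: Δv = v_e · ln(m₀/m_f) = 3720.0 × ln(3.181) = 3720.0 × 1.1572 ≈ 4304.8 m/s.

Δv ≈ 4300 m/s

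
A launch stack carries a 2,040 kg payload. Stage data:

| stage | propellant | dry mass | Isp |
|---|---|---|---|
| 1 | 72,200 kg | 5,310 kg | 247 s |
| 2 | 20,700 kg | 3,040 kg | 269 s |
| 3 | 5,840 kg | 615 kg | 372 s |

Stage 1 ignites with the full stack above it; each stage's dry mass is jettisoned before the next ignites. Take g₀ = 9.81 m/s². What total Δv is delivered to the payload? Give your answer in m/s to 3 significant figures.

Δv ≈ 9560 m/s

Ignition mass of stage 1 = 72,200+5,310 + 20,700+3,040 + 5,840+615 + 2,040 = 109,745 kg.
Stage 1: m₀ = 109,745 kg, m_f = 109,745 − 72,200 = 37,545 kg; Δv = 247×9.81×ln(2.923) = 2423.1×1.0726 ≈ 2599 m/s.
Stage 2: m₀ = 32,235 kg, m_f = 32,235 − 20,700 = 11,535 kg; Δv = 269×9.81×ln(2.795) = 2638.9×1.0277 ≈ 2712 m/s.
Stage 3: m₀ = 8,495 kg, m_f = 8,495 − 5,840 = 2,655 kg; Δv = 372×9.81×ln(3.2) = 3649.3×1.1630 ≈ 4244 m/s.
Total Δv = 2599 + 2712 + 4244 = 9555 m/s.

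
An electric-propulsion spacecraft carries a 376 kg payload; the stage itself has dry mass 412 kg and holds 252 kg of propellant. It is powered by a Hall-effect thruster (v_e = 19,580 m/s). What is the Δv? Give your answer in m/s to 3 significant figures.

m₀ = payload + dry + propellant = 376 + 412 + 252 = 1,040 kg.
m_f = payload + dry = 376 + 412 = 788 kg.
Using Δv = v_e ln(m₀/m_f): Δv = v_e · ln(m₀/m_f) = 19580.0 × ln(1.32) = 19580.0 × 0.2775 ≈ 5433.0 m/s.

Δv ≈ 5430 m/s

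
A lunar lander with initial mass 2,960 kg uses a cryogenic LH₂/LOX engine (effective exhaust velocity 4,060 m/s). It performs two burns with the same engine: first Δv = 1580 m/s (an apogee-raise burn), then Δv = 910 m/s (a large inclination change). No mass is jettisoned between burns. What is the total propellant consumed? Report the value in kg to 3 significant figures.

After the first burn: m = 2960 × exp(−1580/4060.0) = 2960 × 0.67762 = 2,005.76 kg.
After the second burn: m = 2,005.76 × exp(−910/4060.0) = 2,005.76 × 0.79920 = 1,603 kg.
Total propellant = m₀ − m_final = 2960 − 1,603 = 1,357 kg.

total propellant consumed ≈ 1360 kg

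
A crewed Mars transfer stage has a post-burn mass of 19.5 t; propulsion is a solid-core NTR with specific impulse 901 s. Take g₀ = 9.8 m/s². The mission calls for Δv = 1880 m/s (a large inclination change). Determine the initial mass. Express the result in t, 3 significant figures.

v_e = Isp · g₀ = 901 × 9.8 = 8829.8 m/s.
m₀/m_f = exp(Δv / v_e) = exp(1880 / 8829.8) = exp(0.2129) = 1.2373.
m₀ = m_f × 1.2373 = 19.5 × 1.2373 = 24.1274 t.

initial mass ≈ 24.1 t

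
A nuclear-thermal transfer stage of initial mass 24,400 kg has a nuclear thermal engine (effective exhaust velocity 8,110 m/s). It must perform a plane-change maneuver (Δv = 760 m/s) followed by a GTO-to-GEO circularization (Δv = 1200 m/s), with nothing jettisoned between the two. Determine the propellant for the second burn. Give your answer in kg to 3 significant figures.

After the first burn: m = 24400 × exp(−760/8110.0) = 24400 × 0.91055 = 22,217.4 kg.
After the second burn: m = 22,217.4 × exp(−1200/8110.0) = 22,217.4 × 0.86246 = 19,161.6 kg.
Second-burn propellant = 22,217.4 − 19,161.6 = 3,055.8 kg.

propellant for the second burn ≈ 3060 kg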